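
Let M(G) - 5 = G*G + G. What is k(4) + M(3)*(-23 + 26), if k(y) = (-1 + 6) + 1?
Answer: 57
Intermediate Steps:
M(G) = 5 + G + G² (M(G) = 5 + (G*G + G) = 5 + (G² + G) = 5 + (G + G²) = 5 + G + G²)
k(y) = 6 (k(y) = 5 + 1 = 6)
k(4) + M(3)*(-23 + 26) = 6 + (5 + 3 + 3²)*(-23 + 26) = 6 + (5 + 3 + 9)*3 = 6 + 17*3 = 6 + 51 = 57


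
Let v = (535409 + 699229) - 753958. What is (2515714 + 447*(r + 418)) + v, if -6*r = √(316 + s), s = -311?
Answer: 3183240 - 149*√5/2 ≈ 3.1831e+6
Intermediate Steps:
r = -√5/6 (r = -√(316 - 311)/6 = -√5/6 ≈ -0.37268)
v = 480680 (v = 1234638 - 753958 = 480680)
(2515714 + 447*(r + 418)) + v = (2515714 + 447*(-√5/6 + 418)) + 480680 = (2515714 + 447*(418 - √5/6)) + 480680 = (2515714 + (186846 - 149*√5/2)) + 480680 = (2702560 - 149*√5/2) + 480680 = 3183240 - 149*√5/2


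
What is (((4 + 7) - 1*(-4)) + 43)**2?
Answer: 3364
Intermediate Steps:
(((4 + 7) - 1*(-4)) + 43)**2 = ((11 + 4) + 43)**2 = (15 + 43)**2 = 58**2 = 3364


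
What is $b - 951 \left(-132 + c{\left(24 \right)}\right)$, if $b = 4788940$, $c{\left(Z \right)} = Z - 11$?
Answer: $4902109$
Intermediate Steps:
$c{\left(Z \right)} = -11 + Z$
$b - 951 \left(-132 + c{\left(24 \right)}\right) = 4788940 - 951 \left(-132 + \left(-11 + 24\right)\right) = 4788940 - 951 \left(-132 + 13\right) = 4788940 - -113169 = 4788940 + 113169 = 4902109$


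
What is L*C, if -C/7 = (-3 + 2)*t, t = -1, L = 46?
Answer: -322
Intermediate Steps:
C = -7 (C = -7*(-3 + 2)*(-1) = -(-7)*(-1) = -7*1 = -7)
L*C = 46*(-7) = -322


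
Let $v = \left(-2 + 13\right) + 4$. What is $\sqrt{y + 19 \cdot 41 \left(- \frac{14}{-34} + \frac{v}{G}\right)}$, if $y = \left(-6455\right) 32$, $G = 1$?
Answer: $\frac{i \sqrt{56226174}}{17} \approx 441.08 i$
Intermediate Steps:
$v = 15$ ($v = 11 + 4 = 15$)
$y = -206560$
$\sqrt{y + 19 \cdot 41 \left(- \frac{14}{-34} + \frac{v}{G}\right)} = \sqrt{-206560 + 19 \cdot 41 \left(- \frac{14}{-34} + \frac{15}{1}\right)} = \sqrt{-206560 + 779 \left(\left(-14\right) \left(- \frac{1}{34}\right) + 15 \cdot 1\right)} = \sqrt{-206560 + 779 \left(\frac{7}{17} + 15\right)} = \sqrt{-206560 + 779 \cdot \frac{262}{17}} = \sqrt{-206560 + \frac{204098}{17}} = \sqrt{- \frac{3307422}{17}} = \frac{i \sqrt{56226174}}{17}$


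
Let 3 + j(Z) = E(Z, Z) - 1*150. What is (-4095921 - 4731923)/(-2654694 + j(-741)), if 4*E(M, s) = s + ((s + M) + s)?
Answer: 2206961/663897 ≈ 3.3243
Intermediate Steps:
E(M, s) = M/4 + 3*s/4 (E(M, s) = (s + ((s + M) + s))/4 = (s + ((M + s) + s))/4 = (s + (M + 2*s))/4 = (M + 3*s)/4 = M/4 + 3*s/4)
j(Z) = -153 + Z (j(Z) = -3 + ((Z/4 + 3*Z/4) - 1*150) = -3 + (Z - 150) = -3 + (-150 + Z) = -153 + Z)
(-4095921 - 4731923)/(-2654694 + j(-741)) = (-4095921 - 4731923)/(-2654694 + (-153 - 741)) = -8827844/(-2654694 - 894) = -8827844/(-2655588) = -8827844*(-1/2655588) = 2206961/663897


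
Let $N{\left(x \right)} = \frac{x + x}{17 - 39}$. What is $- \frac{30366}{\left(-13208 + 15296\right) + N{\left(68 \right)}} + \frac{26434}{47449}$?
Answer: $- \frac{7621930537}{543291050} \approx -14.029$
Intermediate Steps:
$N{\left(x \right)} = - \frac{x}{11}$ ($N{\left(x \right)} = \frac{2 x}{-22} = 2 x \left(- \frac{1}{22}\right) = - \frac{x}{11}$)
$- \frac{30366}{\left(-13208 + 15296\right) + N{\left(68 \right)}} + \frac{26434}{47449} = - \frac{30366}{\left(-13208 + 15296\right) - \frac{68}{11}} + \frac{26434}{47449} = - \frac{30366}{2088 - \frac{68}{11}} + 26434 \cdot \frac{1}{47449} = - \frac{30366}{\frac{22900}{11}} + \frac{26434}{47449} = \left(-30366\right) \frac{11}{22900} + \frac{26434}{47449} = - \frac{167013}{11450} + \frac{26434}{47449} = - \frac{7621930537}{543291050}$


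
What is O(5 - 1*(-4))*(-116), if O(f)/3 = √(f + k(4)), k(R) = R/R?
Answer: -348*√10 ≈ -1100.5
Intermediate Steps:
k(R) = 1
O(f) = 3*√(1 + f) (O(f) = 3*√(f + 1) = 3*√(1 + f))
O(5 - 1*(-4))*(-116) = (3*√(1 + (5 - 1*(-4))))*(-116) = (3*√(1 + (5 + 4)))*(-116) = (3*√(1 + 9))*(-116) = (3*√10)*(-116) = -348*√10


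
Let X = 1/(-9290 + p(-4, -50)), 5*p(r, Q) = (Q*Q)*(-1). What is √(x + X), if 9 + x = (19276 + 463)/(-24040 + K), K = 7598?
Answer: 2*I*√4129728376126265/40241795 ≈ 3.1938*I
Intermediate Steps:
p(r, Q) = -Q²/5 (p(r, Q) = ((Q*Q)*(-1))/5 = (Q²*(-1))/5 = (-Q²)/5 = -Q²/5)
X = -1/9790 (X = 1/(-9290 - ⅕*(-50)²) = 1/(-9290 - ⅕*2500) = 1/(-9290 - 500) = 1/(-9790) = -1/9790 ≈ -0.00010215)
x = -167717/16442 (x = -9 + (19276 + 463)/(-24040 + 7598) = -9 + 19739/(-16442) = -9 + 19739*(-1/16442) = -9 - 19739/16442 = -167717/16442 ≈ -10.201)
√(x + X) = √(-167717/16442 - 1/9790) = √(-410491468/40241795) = 2*I*√4129728376126265/40241795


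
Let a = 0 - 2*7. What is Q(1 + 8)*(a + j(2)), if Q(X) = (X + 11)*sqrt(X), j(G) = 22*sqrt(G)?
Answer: -840 + 1320*sqrt(2) ≈ 1026.8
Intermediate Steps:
Q(X) = sqrt(X)*(11 + X) (Q(X) = (11 + X)*sqrt(X) = sqrt(X)*(11 + X))
a = -14 (a = 0 - 14 = -14)
Q(1 + 8)*(a + j(2)) = (sqrt(1 + 8)*(11 + (1 + 8)))*(-14 + 22*sqrt(2)) = (sqrt(9)*(11 + 9))*(-14 + 22*sqrt(2)) = (3*20)*(-14 + 22*sqrt(2)) = 60*(-14 + 22*sqrt(2)) = -840 + 1320*sqrt(2)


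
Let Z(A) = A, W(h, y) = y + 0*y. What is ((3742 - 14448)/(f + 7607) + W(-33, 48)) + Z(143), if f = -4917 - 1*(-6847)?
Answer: 1810861/9537 ≈ 189.88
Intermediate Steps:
f = 1930 (f = -4917 + 6847 = 1930)
W(h, y) = y (W(h, y) = y + 0 = y)
((3742 - 14448)/(f + 7607) + W(-33, 48)) + Z(143) = ((3742 - 14448)/(1930 + 7607) + 48) + 143 = (-10706/9537 + 48) + 143 = 447070/9537 + 143 = 1810861/9537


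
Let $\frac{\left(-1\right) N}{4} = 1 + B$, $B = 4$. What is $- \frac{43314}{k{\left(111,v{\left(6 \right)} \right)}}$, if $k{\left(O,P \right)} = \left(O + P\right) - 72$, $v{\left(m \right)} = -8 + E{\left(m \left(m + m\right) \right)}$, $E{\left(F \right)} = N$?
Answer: $- \frac{43314}{11} \approx -3937.6$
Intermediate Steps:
$N = -20$ ($N = - 4 \left(1 + 4\right) = \left(-4\right) 5 = -20$)
$E{\left(F \right)} = -20$
$v{\left(m \right)} = -28$ ($v{\left(m \right)} = -8 - 20 = -28$)
$k{\left(O,P \right)} = -72 + O + P$
$- \frac{43314}{k{\left(111,v{\left(6 \right)} \right)}} = - \frac{43314}{-72 + 111 - 28} = - \frac{43314}{11}$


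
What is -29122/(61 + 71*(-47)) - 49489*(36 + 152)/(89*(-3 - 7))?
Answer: 7626399953/728910 ≈ 10463.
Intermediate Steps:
-29122/(61 + 71*(-47)) - 49489*(36 + 152)/(89*(-3 - 7)) = -29122/(61 - 3337) - 49489/(89*(-10/188)) = -29122/(-3276) - 49489/(89*(-10*1/188)) = -29122*(-1/3276) - 49489/(89*(-5/94)) = 14561/1638 - 49489/(-445/94) = 14561/1638 - 49489*(-94/445) = 14561/1638 + 4651966/445 = 7626399953/728910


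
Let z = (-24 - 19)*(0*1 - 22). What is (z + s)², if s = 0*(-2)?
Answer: 894916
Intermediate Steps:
s = 0
z = 946 (z = -43*(0 - 22) = -43*(-22) = 946)
(z + s)² = (946 + 0)² = 946² = 894916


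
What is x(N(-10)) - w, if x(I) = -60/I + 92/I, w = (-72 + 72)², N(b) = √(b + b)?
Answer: -16*I*√5/5 ≈ -7.1554*I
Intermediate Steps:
N(b) = √2*√b (N(b) = √(2*b) = √2*√b)
w = 0 (w = 0² = 0)
x(I) = 32/I
x(N(-10)) - w = 32/((√2*√(-10))) - 1*0 = 32/((√2*(I*√10))) + 0 = 32/((2*I*√5)) + 0 = 32*(-I*√5/10) + 0 = -16*I*√5/5 + 0 = -16*I*√5/5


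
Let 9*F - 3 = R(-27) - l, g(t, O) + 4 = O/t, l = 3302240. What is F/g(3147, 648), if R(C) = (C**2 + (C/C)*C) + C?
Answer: 1731669269/17910 ≈ 96687.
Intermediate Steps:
R(C) = C**2 + 2*C (R(C) = (C**2 + 1*C) + C = (C**2 + C) + C = (C + C**2) + C = C**2 + 2*C)
g(t, O) = -4 + O/t
F = -3301562/9 (F = 1/3 + (-27*(2 - 27) - 1*3302240)/9 = 1/3 + (-27*(-25) - 3302240)/9 = 1/3 + (675 - 3302240)/9 = 1/3 + (1/9)*(-3301565) = 1/3 - 3301565/9 = -3301562/9 ≈ -3.6684e+5)
F/g(3147, 648) = -3301562/(9*(-4 + 648/3147)) = -3301562/(9*(-4 + 648*(1/3147))) = -3301562/(9*(-4 + 216/1049)) = -3301562/(9*(-3980/1049)) = -3301562/9*(-1049/3980) = 1731669269/17910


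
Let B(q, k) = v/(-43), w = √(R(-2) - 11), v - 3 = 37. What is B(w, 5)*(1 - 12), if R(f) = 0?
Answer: 440/43 ≈ 10.233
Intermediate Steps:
v = 40 (v = 3 + 37 = 40)
w = I*√11 (w = √(0 - 11) = √(-11) = I*√11 ≈ 3.3166*I)
B(q, k) = -40/43 (B(q, k) = 40/(-43) = 40*(-1/43) = -40/43)
B(w, 5)*(1 - 12) = -40*(1 - 12)/43 = -40/43*(-11) = 440/43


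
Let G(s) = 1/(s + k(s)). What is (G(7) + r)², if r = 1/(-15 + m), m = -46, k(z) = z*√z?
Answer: 9164/1640961 - 103*√7/53802 ≈ 0.00051943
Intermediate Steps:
k(z) = z^(3/2)
G(s) = 1/(s + s^(3/2))
r = -1/61 (r = 1/(-15 - 46) = 1/(-61) = -1/61 ≈ -0.016393)
(G(7) + r)² = (1/(7 + 7^(3/2)) - 1/61)² = (1/(7 + 7*√7) - 1/61)² = (-1/61 + 1/(7 + 7*√7))²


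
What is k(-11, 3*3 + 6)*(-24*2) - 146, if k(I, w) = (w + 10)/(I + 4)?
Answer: 178/7 ≈ 25.429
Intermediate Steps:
k(I, w) = (10 + w)/(4 + I)
k(-11, 3*3 + 6)*(-24*2) - 146 = ((10 + (3*3 + 6))/(4 - 11))*(-24*2) - 146 = ((10 + (9 + 6))/(-7))*(-48) - 146 = -(10 + 15)/7*(-48) - 146 = -⅐*25*(-48) - 146 = -25/7*(-48) - 146 = 1200/7 - 146 = 178/7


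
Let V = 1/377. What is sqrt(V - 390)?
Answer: I*sqrt(55429933)/377 ≈ 19.748*I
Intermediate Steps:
V = 1/377 ≈ 0.0026525
sqrt(V - 390) = sqrt(1/377 - 390) = sqrt(-147029/377) = I*sqrt(55429933)/377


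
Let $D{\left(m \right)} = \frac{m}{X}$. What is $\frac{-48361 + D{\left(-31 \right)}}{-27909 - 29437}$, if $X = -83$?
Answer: $\frac{2006966}{2379859} \approx 0.84331$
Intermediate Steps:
$D{\left(m \right)} = - \frac{m}{83}$ ($D{\left(m \right)} = \frac{m}{-83} = m \left(- \frac{1}{83}\right) = - \frac{m}{83}$)
$\frac{-48361 + D{\left(-31 \right)}}{-27909 - 29437} = \frac{-48361 - - \frac{31}{83}}{-27909 - 29437} = \frac{-48361 + \frac{31}{83}}{-57346} = \left(- \frac{4013932}{83}\right) \left(- \frac{1}{57346}\right) = \frac{2006966}{2379859}$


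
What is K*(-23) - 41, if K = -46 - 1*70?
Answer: 2627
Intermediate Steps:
K = -116 (K = -46 - 70 = -116)
K*(-23) - 41 = -116*(-23) - 41 = 2668 - 41 = 2627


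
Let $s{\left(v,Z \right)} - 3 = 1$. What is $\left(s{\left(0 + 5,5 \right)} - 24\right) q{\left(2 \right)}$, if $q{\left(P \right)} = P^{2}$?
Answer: $-80$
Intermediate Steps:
$s{\left(v,Z \right)} = 4$ ($s{\left(v,Z \right)} = 3 + 1 = 4$)
$\left(s{\left(0 + 5,5 \right)} - 24\right) q{\left(2 \right)} = \left(4 - 24\right) 2^{2} = \left(-20\right) 4 = -80$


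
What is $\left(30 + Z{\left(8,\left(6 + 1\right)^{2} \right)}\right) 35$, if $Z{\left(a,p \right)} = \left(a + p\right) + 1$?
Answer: $3080$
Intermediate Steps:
$Z{\left(a,p \right)} = 1 + a + p$
$\left(30 + Z{\left(8,\left(6 + 1\right)^{2} \right)}\right) 35 = \left(30 + \left(1 + 8 + \left(6 + 1\right)^{2}\right)\right) 35 = \left(30 + \left(1 + 8 + 7^{2}\right)\right) 35 = \left(30 + \left(1 + 8 + 49\right)\right) 35 = \left(30 + 58\right) 35 = 88 \cdot 35 = 3080$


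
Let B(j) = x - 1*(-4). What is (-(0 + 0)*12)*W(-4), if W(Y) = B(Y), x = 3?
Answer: 0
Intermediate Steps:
B(j) = 7 (B(j) = 3 - 1*(-4) = 3 + 4 = 7)
W(Y) = 7
(-(0 + 0)*12)*W(-4) = (-(0 + 0)*12)*7 = (-1*0*12)*7 = (0*12)*7 = 0*7 = 0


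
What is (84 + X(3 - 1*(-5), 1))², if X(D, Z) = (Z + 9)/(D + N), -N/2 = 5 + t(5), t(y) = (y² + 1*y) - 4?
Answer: 5121169/729 ≈ 7024.9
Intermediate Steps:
t(y) = -4 + y + y² (t(y) = (y² + y) - 4 = (y + y²) - 4 = -4 + y + y²)
N = -62 (N = -2*(5 + (-4 + 5 + 5²)) = -2*(5 + (-4 + 5 + 25)) = -2*(5 + 26) = -2*31 = -62)
X(D, Z) = (9 + Z)/(-62 + D) (X(D, Z) = (Z + 9)/(D - 62) = (9 + Z)/(-62 + D))
(84 + X(3 - 1*(-5), 1))² = (84 + (9 + 1)/(-62 + (3 - 1*(-5))))² = (84 + 10/(-62 + (3 + 5)))² = (84 + 10/(-62 + 8))² = (84 + 10/(-54))² = (84 - 1/54*10)² = (84 - 5/27)² = (2263/27)² = 5121169/729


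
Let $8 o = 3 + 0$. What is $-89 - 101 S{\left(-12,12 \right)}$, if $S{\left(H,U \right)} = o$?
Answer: $- \frac{1015}{8} \approx -126.88$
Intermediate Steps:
$o = \frac{3}{8}$ ($o = \frac{3 + 0}{8} = \frac{1}{8} \cdot 3 = \frac{3}{8} \approx 0.375$)
$S{\left(H,U \right)} = \frac{3}{8}$
$-89 - 101 S{\left(-12,12 \right)} = -89 - \frac{303}{8} = - \frac{1015}{8}$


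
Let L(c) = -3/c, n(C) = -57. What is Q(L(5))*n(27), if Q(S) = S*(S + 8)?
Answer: 6327/25 ≈ 253.08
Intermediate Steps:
Q(S) = S*(8 + S)
Q(L(5))*n(27) = ((-3/5)*(8 - 3/5))*(-57) = ((-3*⅕)*(8 - 3*⅕))*(-57) = -3*(8 - ⅗)/5*(-57) = -⅗*37/5*(-57) = -111/25*(-57) = 6327/25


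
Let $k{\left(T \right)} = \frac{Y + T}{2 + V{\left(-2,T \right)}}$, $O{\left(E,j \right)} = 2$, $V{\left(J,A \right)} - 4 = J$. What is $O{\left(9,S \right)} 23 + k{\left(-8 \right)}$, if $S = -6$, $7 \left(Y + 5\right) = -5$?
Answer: $\frac{298}{7} \approx 42.571$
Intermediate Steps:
$Y = - \frac{40}{7}$ ($Y = -5 + \frac{1}{7} \left(-5\right) = -5 - \frac{5}{7} = - \frac{40}{7} \approx -5.7143$)
$V{\left(J,A \right)} = 4 + J$
$k{\left(T \right)} = - \frac{10}{7} + \frac{T}{4}$ ($k{\left(T \right)} = \frac{- \frac{40}{7} + T}{2 + \left(4 - 2\right)} = \frac{- \frac{40}{7} + T}{2 + 2} = \frac{- \frac{40}{7} + T}{4} = \left(- \frac{40}{7} + T\right) \frac{1}{4} = - \frac{10}{7} + \frac{T}{4}$)
$O{\left(9,S \right)} 23 + k{\left(-8 \right)} = 2 \cdot 23 + \left(- \frac{10}{7} + \frac{1}{4} \left(-8\right)\right) = 46 - \frac{24}{7} = \frac{298}{7}$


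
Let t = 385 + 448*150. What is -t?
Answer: -67585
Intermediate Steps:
t = 67585 (t = 385 + 67200 = 67585)
-t = -1*67585 = -67585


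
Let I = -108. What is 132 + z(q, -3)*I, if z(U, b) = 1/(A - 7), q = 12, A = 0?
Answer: 1032/7 ≈ 147.43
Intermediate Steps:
z(U, b) = -1/7 (z(U, b) = 1/(0 - 7) = 1/(-7) = -1/7)
132 + z(q, -3)*I = 132 - 1/7*(-108) = 132 + 108/7 = 1032/7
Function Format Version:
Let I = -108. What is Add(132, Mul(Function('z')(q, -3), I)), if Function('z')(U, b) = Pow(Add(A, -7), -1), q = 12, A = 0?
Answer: Rational(1032, 7) ≈ 147.43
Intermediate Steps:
Function('z')(U, b) = Rational(-1, 7) (Function('z')(U, b) = Pow(Add(0, -7), -1) = Pow(-7, -1) = Rational(-1, 7))
Add(132, Mul(Function('z')(q, -3), I)) = Add(132, Mul(Rational(-1, 7), -108)) = Add(132, Rational(108, 7)) = Rational(1032, 7)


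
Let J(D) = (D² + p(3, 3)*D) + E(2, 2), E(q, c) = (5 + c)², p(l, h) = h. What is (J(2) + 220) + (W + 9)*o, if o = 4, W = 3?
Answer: 327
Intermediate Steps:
J(D) = 49 + D² + 3*D (J(D) = (D² + 3*D) + (5 + 2)² = (D² + 3*D) + 7² = (D² + 3*D) + 49 = 49 + D² + 3*D)
(J(2) + 220) + (W + 9)*o = ((49 + 2² + 3*2) + 220) + (3 + 9)*4 = ((49 + 4 + 6) + 220) + 12*4 = (59 + 220) + 48 = 279 + 48 = 327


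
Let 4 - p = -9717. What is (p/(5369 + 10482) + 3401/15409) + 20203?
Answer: 259723538743/12855161 ≈ 20204.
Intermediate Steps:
p = 9721 (p = 4 - 1*(-9717) = 4 + 9717 = 9721)
(p/(5369 + 10482) + 3401/15409) + 20203 = (9721/(5369 + 10482) + 3401/15409) + 20203 = (9721/15851 + 3401*(1/15409)) + 20203 = (9721*(1/15851) + 179/811) + 20203 = (9721/15851 + 179/811) + 20203 = 10721060/12855161 + 20203 = 259723538743/12855161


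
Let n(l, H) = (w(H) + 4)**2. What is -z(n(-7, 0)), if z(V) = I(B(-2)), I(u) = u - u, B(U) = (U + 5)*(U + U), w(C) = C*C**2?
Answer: 0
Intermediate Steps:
w(C) = C**3
n(l, H) = (4 + H**3)**2 (n(l, H) = (H**3 + 4)**2 = (4 + H**3)**2)
B(U) = 2*U*(5 + U) (B(U) = (5 + U)*(2*U) = 2*U*(5 + U))
I(u) = 0
z(V) = 0
-z(n(-7, 0)) = -1*0 = 0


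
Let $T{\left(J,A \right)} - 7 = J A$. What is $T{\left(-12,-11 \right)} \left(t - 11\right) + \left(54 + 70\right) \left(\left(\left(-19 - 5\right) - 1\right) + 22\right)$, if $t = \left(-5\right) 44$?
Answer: $-32481$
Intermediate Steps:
$t = -220$
$T{\left(J,A \right)} = 7 + A J$ ($T{\left(J,A \right)} = 7 + J A = 7 + A J$)
$T{\left(-12,-11 \right)} \left(t - 11\right) + \left(54 + 70\right) \left(\left(\left(-19 - 5\right) - 1\right) + 22\right) = \left(7 - -132\right) \left(-220 - 11\right) + \left(54 + 70\right) \left(\left(\left(-19 - 5\right) - 1\right) + 22\right) = \left(7 + 132\right) \left(-231\right) + 124 \left(\left(-24 - 1\right) + 22\right) = 139 \left(-231\right) + 124 \left(-25 + 22\right) = -32109 + 124 \left(-3\right) = -32109 - 372 = -32481$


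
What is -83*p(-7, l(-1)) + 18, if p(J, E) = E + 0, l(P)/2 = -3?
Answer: 516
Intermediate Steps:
l(P) = -6 (l(P) = 2*(-3) = -6)
p(J, E) = E
-83*p(-7, l(-1)) + 18 = -83*(-6) + 18 = 498 + 18 = 516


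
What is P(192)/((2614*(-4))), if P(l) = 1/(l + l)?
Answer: -1/4015104 ≈ -2.4906e-7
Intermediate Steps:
P(l) = 1/(2*l)
P(192)/((2614*(-4))) = ((½)/192)/((2614*(-4))) = ((½)*(1/192))/(-10456) = (1/384)*(-1/10456) = -1/4015104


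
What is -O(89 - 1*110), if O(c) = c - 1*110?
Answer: 131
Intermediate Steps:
O(c) = -110 + c (O(c) = c - 110 = -110 + c)
-O(89 - 1*110) = -(-110 + (89 - 1*110)) = -(-110 + (89 - 110)) = -(-110 - 21) = -1*(-131) = 131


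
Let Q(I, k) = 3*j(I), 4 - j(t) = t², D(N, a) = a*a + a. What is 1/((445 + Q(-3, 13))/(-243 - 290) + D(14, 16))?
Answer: 533/144546 ≈ 0.0036874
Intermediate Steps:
D(N, a) = a + a² (D(N, a) = a² + a = a + a²)
j(t) = 4 - t²
Q(I, k) = 12 - 3*I² (Q(I, k) = 3*(4 - I²) = 12 - 3*I²)
1/((445 + Q(-3, 13))/(-243 - 290) + D(14, 16)) = 1/((445 + (12 - 3*(-3)²))/(-243 - 290) + 16*(1 + 16)) = 1/((445 + (12 - 3*9))/(-533) + 16*17) = 1/((445 + (12 - 27))*(-1/533) + 272) = 1/((445 - 15)*(-1/533) + 272) = 1/(430*(-1/533) + 272) = 1/(-430/533 + 272) = 1/(144546/533) = 533/144546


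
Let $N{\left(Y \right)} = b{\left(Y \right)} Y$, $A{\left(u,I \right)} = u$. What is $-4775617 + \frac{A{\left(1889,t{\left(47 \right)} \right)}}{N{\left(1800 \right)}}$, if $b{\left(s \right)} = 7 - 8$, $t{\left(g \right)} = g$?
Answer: $- \frac{8596112489}{1800} \approx -4.7756 \cdot 10^{6}$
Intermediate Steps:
$b{\left(s \right)} = -1$
$N{\left(Y \right)} = - Y$
$-4775617 + \frac{A{\left(1889,t{\left(47 \right)} \right)}}{N{\left(1800 \right)}} = -4775617 + \frac{1889}{\left(-1\right) 1800} = -4775617 + \frac{1889}{-1800} = -4775617 + 1889 \left(- \frac{1}{1800}\right) = -4775617 - \frac{1889}{1800} = - \frac{8596112489}{1800}$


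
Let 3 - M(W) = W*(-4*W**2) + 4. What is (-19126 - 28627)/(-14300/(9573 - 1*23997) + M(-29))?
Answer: 10129254/20693351 ≈ 0.48949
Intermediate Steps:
M(W) = -1 + 4*W**3 (M(W) = 3 - (W*(-4*W**2) + 4) = 3 - (-4*W**3 + 4) = 3 - (4 - 4*W**3) = 3 + (-4 + 4*W**3) = -1 + 4*W**3)
(-19126 - 28627)/(-14300/(9573 - 1*23997) + M(-29)) = (-19126 - 28627)/(-14300/(9573 - 1*23997) + (-1 + 4*(-29)**3)) = -47753/(-14300/(9573 - 23997) + (-1 + 4*(-24389))) = -47753/(-14300/(-14424) + (-1 - 97556)) = -47753/(-14300*(-1/14424) - 97557) = -47753/(3575/3606 - 97557) = -47753/(-351786967/3606) = -47753*(-3606/351786967) = 10129254/20693351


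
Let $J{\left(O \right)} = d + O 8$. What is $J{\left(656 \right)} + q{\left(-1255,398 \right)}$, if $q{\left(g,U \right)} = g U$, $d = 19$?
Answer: $-494223$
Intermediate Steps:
$q{\left(g,U \right)} = U g$
$J{\left(O \right)} = 19 + 8 O$ ($J{\left(O \right)} = 19 + O 8 = 19 + 8 O$)
$J{\left(656 \right)} + q{\left(-1255,398 \right)} = \left(19 + 8 \cdot 656\right) + 398 \left(-1255\right) = \left(19 + 5248\right) - 499490 = 5267 - 499490 = -494223$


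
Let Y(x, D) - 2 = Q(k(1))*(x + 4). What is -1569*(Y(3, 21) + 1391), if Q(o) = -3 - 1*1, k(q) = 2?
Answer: -2141685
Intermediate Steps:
Q(o) = -4 (Q(o) = -3 - 1 = -4)
Y(x, D) = -14 - 4*x (Y(x, D) = 2 - 4*(x + 4) = 2 - 4*(4 + x) = 2 + (-16 - 4*x) = -14 - 4*x)
-1569*(Y(3, 21) + 1391) = -1569*((-14 - 4*3) + 1391) = -1569*((-14 - 12) + 1391) = -1569*(-26 + 1391) = -1569*1365 = -2141685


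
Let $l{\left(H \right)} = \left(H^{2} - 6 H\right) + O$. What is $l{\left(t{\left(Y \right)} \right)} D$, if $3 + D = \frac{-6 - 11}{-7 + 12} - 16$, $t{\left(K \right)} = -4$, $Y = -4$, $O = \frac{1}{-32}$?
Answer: $- \frac{8953}{10} \approx -895.3$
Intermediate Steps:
$O = - \frac{1}{32} \approx -0.03125$
$l{\left(H \right)} = - \frac{1}{32} + H^{2} - 6 H$ ($l{\left(H \right)} = \left(H^{2} - 6 H\right) - \frac{1}{32} = - \frac{1}{32} + H^{2} - 6 H$)
$D = - \frac{112}{5}$ ($D = -3 - \left(16 - \frac{-6 - 11}{-7 + 12}\right) = -3 - \left(16 + \frac{17}{5}\right) = -3 - \frac{97}{5} = - \frac{112}{5} \approx -22.4$)
$l{\left(t{\left(Y \right)} \right)} D = \left(- \frac{1}{32} + \left(-4\right)^{2} - -24\right) \left(- \frac{112}{5}\right) = \left(- \frac{1}{32} + 16 + 24\right) \left(- \frac{112}{5}\right) = \frac{1279}{32} \left(- \frac{112}{5}\right) = - \frac{8953}{10}$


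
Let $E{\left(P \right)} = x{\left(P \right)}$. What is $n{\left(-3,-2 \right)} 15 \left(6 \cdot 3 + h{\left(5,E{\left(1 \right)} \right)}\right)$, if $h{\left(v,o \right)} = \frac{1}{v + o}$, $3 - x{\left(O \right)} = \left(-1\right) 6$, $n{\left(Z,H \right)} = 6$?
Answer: $\frac{11385}{7} \approx 1626.4$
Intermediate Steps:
$x{\left(O \right)} = 9$ ($x{\left(O \right)} = 3 - \left(-1\right) 6 = 3 - -6 = 3 + 6 = 9$)
$E{\left(P \right)} = 9$
$h{\left(v,o \right)} = \frac{1}{o + v}$
$n{\left(-3,-2 \right)} 15 \left(6 \cdot 3 + h{\left(5,E{\left(1 \right)} \right)}\right) = 6 \cdot 15 \left(6 \cdot 3 + \frac{1}{9 + 5}\right) = 90 \left(18 + \frac{1}{14}\right) = 90 \cdot \frac{253}{14} = \frac{11385}{7}$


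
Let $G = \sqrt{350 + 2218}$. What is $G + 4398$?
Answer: $4398 + 2 \sqrt{642} \approx 4448.7$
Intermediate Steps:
$G = 2 \sqrt{642}$ ($G = \sqrt{2568} = 2 \sqrt{642} \approx 50.675$)
$G + 4398 = 2 \sqrt{642} + 4398 = 4398 + 2 \sqrt{642}$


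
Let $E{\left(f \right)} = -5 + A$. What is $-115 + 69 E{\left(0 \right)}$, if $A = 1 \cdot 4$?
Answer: $-184$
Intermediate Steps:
$A = 4$
$E{\left(f \right)} = -1$ ($E{\left(f \right)} = -5 + 4 = -1$)
$-115 + 69 E{\left(0 \right)} = -115 + 69 \left(-1\right) = -115 - 69 = -184$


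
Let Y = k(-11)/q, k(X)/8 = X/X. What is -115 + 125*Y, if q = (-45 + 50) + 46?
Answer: -4865/51 ≈ -95.392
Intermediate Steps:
k(X) = 8 (k(X) = 8*(X/X) = 8*1 = 8)
q = 51 (q = 5 + 46 = 51)
Y = 8/51 ≈ 0.15686
-115 + 125*Y = -115 + 125*(8/51) = -115 + 1000/51 = -4865/51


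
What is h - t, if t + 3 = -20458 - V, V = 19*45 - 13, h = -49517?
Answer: -28214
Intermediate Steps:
V = 842 (V = 855 - 13 = 842)
t = -21303 (t = -3 + (-20458 - 1*842) = -3 + (-20458 - 842) = -3 - 21300 = -21303)
h - t = -49517 - 1*(-21303) = -49517 + 21303 = -28214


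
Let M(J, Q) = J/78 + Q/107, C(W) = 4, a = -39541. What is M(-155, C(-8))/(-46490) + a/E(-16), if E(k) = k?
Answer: 3835531829377/1552022160 ≈ 2471.3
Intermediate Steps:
M(J, Q) = J/78 + Q/107 (M(J, Q) = J*(1/78) + Q*(1/107) = J/78 + Q/107)
M(-155, C(-8))/(-46490) + a/E(-16) = ((1/78)*(-155) + (1/107)*4)/(-46490) - 39541/(-16) = (-155/78 + 4/107)*(-1/46490) - 39541*(-1/16) = -16273/8346*(-1/46490) + 39541/16 = 16273/388005540 + 39541/16 = 3835531829377/1552022160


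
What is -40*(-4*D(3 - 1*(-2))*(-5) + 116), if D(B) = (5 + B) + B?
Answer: -16640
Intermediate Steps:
D(B) = 5 + 2*B
-40*(-4*D(3 - 1*(-2))*(-5) + 116) = -40*(-4*(5 + 2*(3 - 1*(-2)))*(-5) + 116) = -40*(-4*(5 + 2*(3 + 2))*(-5) + 116) = -40*(-4*(5 + 2*5)*(-5) + 116) = -40*(-4*(5 + 10)*(-5) + 116) = -40*(-4*15*(-5) + 116) = -40*(-60*(-5) + 116) = -40*(300 + 116) = -40*416 = -16640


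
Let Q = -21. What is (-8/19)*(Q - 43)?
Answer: 512/19 ≈ 26.947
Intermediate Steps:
(-8/19)*(Q - 43) = (-8/19)*(-21 - 43) = -8*1/19*(-64) = -8/19*(-64) = 512/19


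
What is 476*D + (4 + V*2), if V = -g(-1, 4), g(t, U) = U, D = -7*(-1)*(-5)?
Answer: -16664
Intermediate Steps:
D = -35 (D = 7*(-5) = -35)
V = -4 (V = -1*4 = -4)
476*D + (4 + V*2) = 476*(-35) + (4 - 4*2) = -16660 + (4 - 8) = -16660 - 4 = -16664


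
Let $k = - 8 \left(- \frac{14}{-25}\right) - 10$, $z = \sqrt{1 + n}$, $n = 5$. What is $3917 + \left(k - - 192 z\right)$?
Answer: $\frac{97563}{25} + 192 \sqrt{6} \approx 4372.8$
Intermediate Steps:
$z = \sqrt{6}$ ($z = \sqrt{1 + 5} = \sqrt{6} \approx 2.4495$)
$k = - \frac{362}{25}$ ($k = - 8 \left(\left(-14\right) \left(- \frac{1}{25}\right)\right) - 10 = \left(-8\right) \frac{14}{25} - 10 = - \frac{112}{25} - 10 = - \frac{362}{25} \approx -14.48$)
$3917 + \left(k - - 192 z\right) = 3917 - \left(\frac{362}{25} - 192 \sqrt{6}\right) = \frac{97563}{25} + 192 \sqrt{6}$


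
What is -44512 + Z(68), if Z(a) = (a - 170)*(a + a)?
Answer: -58384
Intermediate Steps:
Z(a) = 2*a*(-170 + a) (Z(a) = (-170 + a)*(2*a) = 2*a*(-170 + a))
-44512 + Z(68) = -44512 + 2*68*(-170 + 68) = -44512 + 2*68*(-102) = -44512 - 13872 = -58384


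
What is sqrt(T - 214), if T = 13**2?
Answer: 3*I*sqrt(5) ≈ 6.7082*I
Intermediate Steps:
T = 169
sqrt(T - 214) = sqrt(169 - 214) = sqrt(-45) = 3*I*sqrt(5)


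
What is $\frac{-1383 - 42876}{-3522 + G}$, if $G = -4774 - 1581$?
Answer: $\frac{44259}{9877} \approx 4.481$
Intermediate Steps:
$G = -6355$
$\frac{-1383 - 42876}{-3522 + G} = \frac{-1383 - 42876}{-3522 - 6355} = - \frac{44259}{-9877} = \left(-44259\right) \left(- \frac{1}{9877}\right) = \frac{44259}{9877}$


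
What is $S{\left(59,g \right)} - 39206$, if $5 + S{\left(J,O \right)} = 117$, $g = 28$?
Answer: $-39094$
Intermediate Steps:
$S{\left(J,O \right)} = 112$ ($S{\left(J,O \right)} = -5 + 117 = 112$)
$S{\left(59,g \right)} - 39206 = 112 - 39206 = -39094$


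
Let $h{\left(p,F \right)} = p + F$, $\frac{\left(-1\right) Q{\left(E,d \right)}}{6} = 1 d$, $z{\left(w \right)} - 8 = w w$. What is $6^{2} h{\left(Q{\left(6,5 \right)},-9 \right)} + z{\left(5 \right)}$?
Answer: $-1371$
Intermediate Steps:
$z{\left(w \right)} = 8 + w^{2}$ ($z{\left(w \right)} = 8 + w w = 8 + w^{2}$)
$Q{\left(E,d \right)} = - 6 d$ ($Q{\left(E,d \right)} = - 6 \cdot 1 d = - 6 d$)
$h{\left(p,F \right)} = F + p$
$6^{2} h{\left(Q{\left(6,5 \right)},-9 \right)} + z{\left(5 \right)} = 6^{2} \left(-9 - 30\right) + \left(8 + 5^{2}\right) = 36 \left(-9 - 30\right) + \left(8 + 25\right) = 36 \left(-39\right) + 33 = -1404 + 33 = -1371$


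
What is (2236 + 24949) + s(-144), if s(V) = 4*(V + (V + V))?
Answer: 25457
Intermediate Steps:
s(V) = 12*V (s(V) = 4*(V + 2*V) = 4*(3*V) = 12*V)
(2236 + 24949) + s(-144) = (2236 + 24949) + 12*(-144) = 27185 - 1728 = 25457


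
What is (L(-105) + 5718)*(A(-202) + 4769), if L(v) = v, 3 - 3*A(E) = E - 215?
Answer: 27554217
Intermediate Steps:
A(E) = 218/3 - E/3 (A(E) = 1 - (E - 215)/3 = 1 - (-215 + E)/3 = 1 + (215/3 - E/3) = 218/3 - E/3)
(L(-105) + 5718)*(A(-202) + 4769) = (-105 + 5718)*((218/3 - 1/3*(-202)) + 4769) = 5613*((218/3 + 202/3) + 4769) = 5613*(140 + 4769) = 5613*4909 = 27554217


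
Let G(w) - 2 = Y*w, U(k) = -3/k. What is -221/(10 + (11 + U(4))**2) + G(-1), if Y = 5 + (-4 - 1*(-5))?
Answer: -10900/1841 ≈ -5.9207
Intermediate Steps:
Y = 6 (Y = 5 + (-4 + 5) = 5 + 1 = 6)
G(w) = 2 + 6*w
-221/(10 + (11 + U(4))**2) + G(-1) = -221/(10 + (11 - 3/4)**2) + (2 + 6*(-1)) = -221/(10 + (11 - 3*1/4)**2) + (2 - 6) = -221/(10 + (11 - 3/4)**2) - 4 = -221/(10 + (41/4)**2) - 4 = -221/(10 + 1681/16) - 4 = -221/(1841/16) - 4 = (16/1841)*(-221) - 4 = -3536/1841 - 4 = -10900/1841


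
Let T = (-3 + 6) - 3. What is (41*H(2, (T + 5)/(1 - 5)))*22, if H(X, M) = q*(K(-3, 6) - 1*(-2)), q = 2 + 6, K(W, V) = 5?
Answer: 50512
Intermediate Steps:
T = 0 (T = 3 - 3 = 0)
q = 8
H(X, M) = 56 (H(X, M) = 8*(5 - 1*(-2)) = 8*(5 + 2) = 8*7 = 56)
(41*H(2, (T + 5)/(1 - 5)))*22 = (41*56)*22 = 2296*22 = 50512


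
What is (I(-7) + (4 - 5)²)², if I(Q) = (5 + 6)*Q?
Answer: 5776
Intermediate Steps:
I(Q) = 11*Q
(I(-7) + (4 - 5)²)² = (11*(-7) + (4 - 5)²)² = (-77 + (-1)²)² = (-77 + 1)² = (-76)² = 5776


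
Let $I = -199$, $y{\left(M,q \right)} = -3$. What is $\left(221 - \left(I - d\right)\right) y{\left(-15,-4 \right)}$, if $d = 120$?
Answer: $-1620$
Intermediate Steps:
$\left(221 - \left(I - d\right)\right) y{\left(-15,-4 \right)} = \left(221 + \left(120 - -199\right)\right) \left(-3\right) = \left(221 + \left(120 + 199\right)\right) \left(-3\right) = \left(221 + 319\right) \left(-3\right) = 540 \left(-3\right) = -1620$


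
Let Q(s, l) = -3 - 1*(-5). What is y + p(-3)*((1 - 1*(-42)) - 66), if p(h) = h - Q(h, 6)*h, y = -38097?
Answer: -38166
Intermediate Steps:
Q(s, l) = 2 (Q(s, l) = -3 + 5 = 2)
p(h) = -h (p(h) = h - 2*h = -h)
y + p(-3)*((1 - 1*(-42)) - 66) = -38097 + (-1*(-3))*((1 - 1*(-42)) - 66) = -38097 + 3*((1 + 42) - 66) = -38097 + 3*(43 - 66) = -38097 + 3*(-23) = -38097 - 69 = -38166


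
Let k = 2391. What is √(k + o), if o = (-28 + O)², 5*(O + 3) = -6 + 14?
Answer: 2*√20346/5 ≈ 57.056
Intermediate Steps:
O = -7/5 (O = -3 + (-6 + 14)/5 = -3 + (⅕)*8 = -3 + 8/5 = -7/5 ≈ -1.4000)
o = 21609/25 (o = (-28 - 7/5)² = (-147/5)² = 21609/25 ≈ 864.36)
√(k + o) = √(2391 + 21609/25) = √(81384/25) = 2*√20346/5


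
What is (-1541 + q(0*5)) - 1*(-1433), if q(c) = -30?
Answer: -138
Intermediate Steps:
(-1541 + q(0*5)) - 1*(-1433) = (-1541 - 30) - 1*(-1433) = -1571 + 1433 = -138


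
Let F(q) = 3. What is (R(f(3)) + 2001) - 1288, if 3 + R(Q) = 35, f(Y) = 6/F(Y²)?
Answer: 745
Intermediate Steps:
f(Y) = 2 (f(Y) = 6/3 = 6*(⅓) = 2)
R(Q) = 32 (R(Q) = -3 + 35 = 32)
(R(f(3)) + 2001) - 1288 = (32 + 2001) - 1288 = 2033 - 1288 = 745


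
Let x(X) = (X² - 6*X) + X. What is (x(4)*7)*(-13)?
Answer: 364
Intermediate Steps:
x(X) = X² - 5*X
(x(4)*7)*(-13) = ((4*(-5 + 4))*7)*(-13) = ((4*(-1))*7)*(-13) = -4*7*(-13) = -28*(-13) = 364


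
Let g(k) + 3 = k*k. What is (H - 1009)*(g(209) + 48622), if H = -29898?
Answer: -2852716100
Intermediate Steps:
g(k) = -3 + k² (g(k) = -3 + k*k = -3 + k²)
(H - 1009)*(g(209) + 48622) = (-29898 - 1009)*((-3 + 209²) + 48622) = -30907*((-3 + 43681) + 48622) = -30907*(43678 + 48622) = -30907*92300 = -2852716100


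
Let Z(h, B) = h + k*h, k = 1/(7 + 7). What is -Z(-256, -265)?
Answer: 1920/7 ≈ 274.29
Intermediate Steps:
k = 1/14 ≈ 0.071429
Z(h, B) = 15*h/14 (Z(h, B) = h + h/14 = 15*h/14)
-Z(-256, -265) = -15*(-256)/14 = -1*(-1920/7) = 1920/7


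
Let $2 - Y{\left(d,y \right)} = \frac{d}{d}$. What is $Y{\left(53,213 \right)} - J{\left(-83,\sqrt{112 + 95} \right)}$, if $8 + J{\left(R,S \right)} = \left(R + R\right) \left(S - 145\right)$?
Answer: $-24061 + 498 \sqrt{23} \approx -21673.0$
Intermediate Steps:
$J{\left(R,S \right)} = -8 + 2 R \left(-145 + S\right)$ ($J{\left(R,S \right)} = -8 + \left(R + R\right) \left(S - 145\right) = -8 + 2 R \left(-145 + S\right)$)
$Y{\left(d,y \right)} = 1$ ($Y{\left(d,y \right)} = 2 - \frac{d}{d} = 2 - 1 = 1$)
$Y{\left(53,213 \right)} - J{\left(-83,\sqrt{112 + 95} \right)} = 1 - \left(-8 - -24070 + 2 \left(-83\right) \sqrt{112 + 95}\right) = 1 - \left(-8 + 24070 + 2 \left(-83\right) \sqrt{207}\right) = 1 - \left(-8 + 24070 + 2 \left(-83\right) 3 \sqrt{23}\right) = 1 - \left(-8 + 24070 - 498 \sqrt{23}\right) = 1 - \left(24062 - 498 \sqrt{23}\right) = -24061 + 498 \sqrt{23}$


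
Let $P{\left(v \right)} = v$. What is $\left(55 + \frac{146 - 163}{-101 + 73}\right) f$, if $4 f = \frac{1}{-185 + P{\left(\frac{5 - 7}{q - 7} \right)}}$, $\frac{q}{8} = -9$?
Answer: $- \frac{41001}{545552} \approx -0.075155$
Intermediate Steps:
$q = -72$ ($q = 8 \left(-9\right) = -72$)
$f = - \frac{79}{58452}$ ($f = \frac{1}{4 \left(-185 + \frac{5 - 7}{-72 - 7}\right)} = \frac{1}{4 \left(-185 - \frac{2}{-79}\right)} = \frac{1}{4 \left(-185 - - \frac{2}{79}\right)} = \frac{1}{4 \left(-185 + \frac{2}{79}\right)} = \frac{1}{4 \left(- \frac{14613}{79}\right)} = \frac{1}{4} \left(- \frac{79}{14613}\right) = - \frac{79}{58452} \approx -0.0013515$)
$\left(55 + \frac{146 - 163}{-101 + 73}\right) f = \left(55 + \frac{146 - 163}{-101 + 73}\right) \left(- \frac{79}{58452}\right) = \left(55 - \frac{17}{-28}\right) \left(- \frac{79}{58452}\right) = \left(55 - - \frac{17}{28}\right) \left(- \frac{79}{58452}\right) = \left(55 + \frac{17}{28}\right) \left(- \frac{79}{58452}\right) = \frac{1557}{28} \left(- \frac{79}{58452}\right) = - \frac{41001}{545552}$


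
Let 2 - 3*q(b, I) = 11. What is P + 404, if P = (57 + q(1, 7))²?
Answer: 3320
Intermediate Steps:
q(b, I) = -3 (q(b, I) = ⅔ - ⅓*11 = ⅔ - 11/3 = -3)
P = 2916 (P = (57 - 3)² = 54² = 2916)
P + 404 = 2916 + 404 = 3320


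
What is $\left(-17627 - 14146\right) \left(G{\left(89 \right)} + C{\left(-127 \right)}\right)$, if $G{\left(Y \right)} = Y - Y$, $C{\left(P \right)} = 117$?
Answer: $-3717441$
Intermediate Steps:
$G{\left(Y \right)} = 0$
$\left(-17627 - 14146\right) \left(G{\left(89 \right)} + C{\left(-127 \right)}\right) = \left(-17627 - 14146\right) \left(0 + 117\right) = \left(-31773\right) 117 = -3717441$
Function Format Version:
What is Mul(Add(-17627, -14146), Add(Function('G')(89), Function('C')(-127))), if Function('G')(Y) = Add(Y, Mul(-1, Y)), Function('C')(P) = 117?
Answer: -3717441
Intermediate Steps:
Function('G')(Y) = 0
Mul(Add(-17627, -14146), Add(Function('G')(89), Function('C')(-127))) = Mul(Add(-17627, -14146), Add(0, 117)) = Mul(-31773, 117) = -3717441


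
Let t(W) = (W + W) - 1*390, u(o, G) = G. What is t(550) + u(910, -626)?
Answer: 84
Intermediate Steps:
t(W) = -390 + 2*W (t(W) = 2*W - 390 = -390 + 2*W)
t(550) + u(910, -626) = (-390 + 2*550) - 626 = (-390 + 1100) - 626 = 710 - 626 = 84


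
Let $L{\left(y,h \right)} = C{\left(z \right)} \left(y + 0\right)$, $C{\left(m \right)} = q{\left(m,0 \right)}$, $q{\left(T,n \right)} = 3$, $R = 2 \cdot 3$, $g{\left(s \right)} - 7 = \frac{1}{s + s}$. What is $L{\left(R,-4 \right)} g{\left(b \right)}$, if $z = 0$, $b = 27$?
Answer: $\frac{379}{3} \approx 126.33$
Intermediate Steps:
$g{\left(s \right)} = 7 + \frac{1}{2 s}$ ($g{\left(s \right)} = 7 + \frac{1}{s + s} = 7 + \frac{1}{2 s}$)
$R = 6$
$C{\left(m \right)} = 3$
$L{\left(y,h \right)} = 3 y$ ($L{\left(y,h \right)} = 3 \left(y + 0\right) = 3 y$)
$L{\left(R,-4 \right)} g{\left(b \right)} = 3 \cdot 6 \left(7 + \frac{1}{2 \cdot 27}\right) = 18 \left(7 + \frac{1}{2} \cdot \frac{1}{27}\right) = 18 \left(7 + \frac{1}{54}\right) = 18 \cdot \frac{379}{54} = \frac{379}{3}$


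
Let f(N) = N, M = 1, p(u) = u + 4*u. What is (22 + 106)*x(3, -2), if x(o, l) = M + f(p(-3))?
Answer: -1792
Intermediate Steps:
p(u) = 5*u
x(o, l) = -14 (x(o, l) = 1 + 5*(-3) = 1 - 15 = -14)
(22 + 106)*x(3, -2) = (22 + 106)*(-14) = 128*(-14) = -1792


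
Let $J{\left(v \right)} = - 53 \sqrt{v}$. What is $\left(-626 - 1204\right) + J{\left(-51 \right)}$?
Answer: $-1830 - 53 i \sqrt{51} \approx -1830.0 - 378.5 i$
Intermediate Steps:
$\left(-626 - 1204\right) + J{\left(-51 \right)} = \left(-626 - 1204\right) - 53 \sqrt{-51} = -1830 - 53 i \sqrt{51}$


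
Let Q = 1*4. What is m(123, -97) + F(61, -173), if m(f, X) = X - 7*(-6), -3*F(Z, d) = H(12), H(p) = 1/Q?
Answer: -661/12 ≈ -55.083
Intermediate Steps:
Q = 4
H(p) = ¼ (H(p) = 1/4 = ¼)
F(Z, d) = -1/12 (F(Z, d) = -⅓*¼ = -1/12)
m(f, X) = 42 + X (m(f, X) = X + 42 = 42 + X)
m(123, -97) + F(61, -173) = (42 - 97) - 1/12 = -55 - 1/12 = -661/12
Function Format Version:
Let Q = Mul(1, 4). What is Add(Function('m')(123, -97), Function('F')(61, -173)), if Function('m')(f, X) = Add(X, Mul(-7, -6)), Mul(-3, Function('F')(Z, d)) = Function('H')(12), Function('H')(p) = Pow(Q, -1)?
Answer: Rational(-661, 12) ≈ -55.083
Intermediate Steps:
Q = 4
Function('H')(p) = Rational(1, 4) (Function('H')(p) = Pow(4, -1) = Rational(1, 4))
Function('F')(Z, d) = Rational(-1, 12) (Function('F')(Z, d) = Mul(Rational(-1, 3), Rational(1, 4)) = Rational(-1, 12))
Function('m')(f, X) = Add(42, X) (Function('m')(f, X) = Add(X, 42) = Add(42, X))
Add(Function('m')(123, -97), Function('F')(61, -173)) = Add(Add(42, -97), Rational(-1, 12)) = Add(-55, Rational(-1, 12)) = Rational(-661, 12)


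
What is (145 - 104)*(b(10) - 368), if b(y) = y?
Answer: -14678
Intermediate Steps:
(145 - 104)*(b(10) - 368) = (145 - 104)*(10 - 368) = 41*(-358) = -14678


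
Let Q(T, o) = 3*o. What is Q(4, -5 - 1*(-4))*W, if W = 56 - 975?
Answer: 2757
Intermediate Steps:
W = -919
Q(4, -5 - 1*(-4))*W = (3*(-5 - 1*(-4)))*(-919) = (3*(-5 + 4))*(-919) = (3*(-1))*(-919) = -3*(-919) = 2757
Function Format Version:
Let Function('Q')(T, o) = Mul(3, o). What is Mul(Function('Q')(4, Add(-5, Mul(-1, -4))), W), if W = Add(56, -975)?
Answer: 2757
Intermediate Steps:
W = -919
Mul(Function('Q')(4, Add(-5, Mul(-1, -4))), W) = Mul(Mul(3, Add(-5, Mul(-1, -4))), -919) = Mul(Mul(3, Add(-5, 4)), -919) = Mul(Mul(3, -1), -919) = Mul(-3, -919) = 2757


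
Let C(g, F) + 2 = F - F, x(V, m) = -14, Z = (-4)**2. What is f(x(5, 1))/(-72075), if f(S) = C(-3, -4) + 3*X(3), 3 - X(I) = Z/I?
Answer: 3/24025 ≈ 0.00012487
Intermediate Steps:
Z = 16
C(g, F) = -2 (C(g, F) = -2 + (F - F) = -2 + 0 = -2)
X(I) = 3 - 16/I
f(S) = -9 (f(S) = -2 + 3*(3 - 16/3) = -2 + 3*(-7/3) = -2 - 7 = -9)
f(x(5, 1))/(-72075) = -9/(-72075) = -9*(-1/72075) = 3/24025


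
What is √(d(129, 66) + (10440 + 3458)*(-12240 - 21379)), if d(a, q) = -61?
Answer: I*√467236923 ≈ 21616.0*I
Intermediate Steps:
√(d(129, 66) + (10440 + 3458)*(-12240 - 21379)) = √(-61 + (10440 + 3458)*(-12240 - 21379)) = √(-61 + 13898*(-33619)) = √(-61 - 467236862) = √(-467236923) = I*√467236923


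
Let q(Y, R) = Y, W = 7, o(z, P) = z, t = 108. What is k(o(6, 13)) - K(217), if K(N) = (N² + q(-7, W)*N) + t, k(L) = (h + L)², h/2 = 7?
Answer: -45278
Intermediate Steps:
h = 14 (h = 2*7 = 14)
k(L) = (14 + L)²
K(N) = 108 + N² - 7*N (K(N) = (N² - 7*N) + 108 = 108 + N² - 7*N)
k(o(6, 13)) - K(217) = (14 + 6)² - (108 + 217² - 7*217) = 20² - (108 + 47089 - 1519) = 400 - 1*45678 = 400 - 45678 = -45278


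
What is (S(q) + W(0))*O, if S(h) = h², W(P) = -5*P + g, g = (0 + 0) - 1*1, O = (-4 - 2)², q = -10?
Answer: 3564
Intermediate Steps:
O = 36 (O = (-6)² = 36)
g = -1 (g = 0 - 1 = -1)
W(P) = -1 - 5*P (W(P) = -5*P - 1 = -1 - 5*P)
(S(q) + W(0))*O = ((-10)² + (-1 - 5*0))*36 = (100 + (-1 + 0))*36 = (100 - 1)*36 = 99*36 = 3564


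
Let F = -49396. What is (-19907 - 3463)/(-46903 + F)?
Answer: 23370/96299 ≈ 0.24268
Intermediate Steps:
(-19907 - 3463)/(-46903 + F) = (-19907 - 3463)/(-46903 - 49396) = -23370/(-96299) = -23370*(-1/96299) = 23370/96299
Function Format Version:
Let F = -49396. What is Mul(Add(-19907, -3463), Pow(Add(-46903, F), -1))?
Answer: Rational(23370, 96299) ≈ 0.24268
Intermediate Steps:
Mul(Add(-19907, -3463), Pow(Add(-46903, F), -1)) = Mul(Add(-19907, -3463), Pow(Add(-46903, -49396), -1)) = Mul(-23370, Pow(-96299, -1)) = Mul(-23370, Rational(-1, 96299)) = Rational(23370, 96299)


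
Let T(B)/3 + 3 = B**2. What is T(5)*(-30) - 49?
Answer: -2029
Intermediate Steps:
T(B) = -9 + 3*B**2
T(5)*(-30) - 49 = (-9 + 3*5**2)*(-30) - 49 = (-9 + 3*25)*(-30) - 49 = (-9 + 75)*(-30) - 49 = 66*(-30) - 49 = -1980 - 49 = -2029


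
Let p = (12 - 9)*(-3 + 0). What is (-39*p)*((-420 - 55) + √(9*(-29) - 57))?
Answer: -166725 + 351*I*√318 ≈ -1.6673e+5 + 6259.2*I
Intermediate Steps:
p = -9 (p = 3*(-3) = -9)
(-39*p)*((-420 - 55) + √(9*(-29) - 57)) = (-39*(-9))*((-420 - 55) + √(9*(-29) - 57)) = 351*(-475 + √(-261 - 57)) = 351*(-475 + √(-318)) = 351*(-475 + I*√318) = -166725 + 351*I*√318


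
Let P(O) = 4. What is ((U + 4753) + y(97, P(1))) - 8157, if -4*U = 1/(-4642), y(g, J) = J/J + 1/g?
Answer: -6129111023/1801096 ≈ -3403.0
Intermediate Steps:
y(g, J) = 1 + 1/g
U = 1/18568 (U = -1/4/(-4642) = -1/4*(-1/4642) = 1/18568 ≈ 5.3856e-5)
((U + 4753) + y(97, P(1))) - 8157 = ((1/18568 + 4753) + (1 + 97)/97) - 8157 = (88253705/18568 + (1/97)*98) - 8157 = (88253705/18568 + 98/97) - 8157 = 8562429049/1801096 - 8157 = -6129111023/1801096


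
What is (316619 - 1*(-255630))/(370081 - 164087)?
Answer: 572249/205994 ≈ 2.7780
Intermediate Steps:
(316619 - 1*(-255630))/(370081 - 164087) = (316619 + 255630)/205994 = 572249*(1/205994) = 572249/205994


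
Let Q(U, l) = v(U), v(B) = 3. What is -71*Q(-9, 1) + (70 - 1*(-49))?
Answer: -94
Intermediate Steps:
Q(U, l) = 3
-71*Q(-9, 1) + (70 - 1*(-49)) = -71*3 + (70 - 1*(-49)) = -213 + (70 + 49) = -213 + 119 = -94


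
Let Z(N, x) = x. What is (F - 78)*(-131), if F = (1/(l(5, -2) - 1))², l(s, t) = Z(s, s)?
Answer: 163357/16 ≈ 10210.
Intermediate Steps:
l(s, t) = s
F = 1/16 (F = (1/(5 - 1))² = (1/4)² = (¼)² = 1/16 ≈ 0.062500)
(F - 78)*(-131) = (1/16 - 78)*(-131) = -1247/16*(-131) = 163357/16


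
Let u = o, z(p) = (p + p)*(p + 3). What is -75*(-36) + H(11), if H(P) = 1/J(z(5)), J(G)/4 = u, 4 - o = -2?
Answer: 64801/24 ≈ 2700.0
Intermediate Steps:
z(p) = 2*p*(3 + p) (z(p) = (2*p)*(3 + p) = 2*p*(3 + p))
o = 6 (o = 4 - 1*(-2) = 4 + 2 = 6)
u = 6
J(G) = 24 (J(G) = 4*6 = 24)
H(P) = 1/24
-75*(-36) + H(11) = -75*(-36) + 1/24 = 2700 + 1/24 = 64801/24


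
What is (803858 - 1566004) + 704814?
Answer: -57332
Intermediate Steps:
(803858 - 1566004) + 704814 = -762146 + 704814 = -57332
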